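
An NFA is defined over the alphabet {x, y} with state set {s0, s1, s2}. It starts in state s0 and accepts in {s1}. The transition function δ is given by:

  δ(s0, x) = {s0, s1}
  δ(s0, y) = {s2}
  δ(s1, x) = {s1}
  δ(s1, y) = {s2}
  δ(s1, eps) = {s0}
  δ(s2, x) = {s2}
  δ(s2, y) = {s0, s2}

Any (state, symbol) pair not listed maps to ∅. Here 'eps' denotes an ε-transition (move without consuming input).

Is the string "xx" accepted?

Start in {s0}.
Read 'x': {s0} → {s0, s1}.
Read 'x': {s0, s1} → {s0, s1}.
The final set {s0, s1} contains the accepting state s1.

Yes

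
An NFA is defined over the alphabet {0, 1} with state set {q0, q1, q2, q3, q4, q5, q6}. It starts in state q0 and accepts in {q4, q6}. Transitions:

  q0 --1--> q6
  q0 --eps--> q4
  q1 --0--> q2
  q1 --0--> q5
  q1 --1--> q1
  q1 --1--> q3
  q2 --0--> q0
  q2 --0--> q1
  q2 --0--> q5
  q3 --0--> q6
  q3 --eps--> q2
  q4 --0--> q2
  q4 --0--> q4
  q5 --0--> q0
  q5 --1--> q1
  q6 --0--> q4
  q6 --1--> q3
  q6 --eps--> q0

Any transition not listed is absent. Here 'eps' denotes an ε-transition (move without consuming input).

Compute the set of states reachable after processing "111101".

Start: ε-closure({q0}) = {q0, q4}.
Read '1': {q0, q4} → {q0, q4, q6}.
Read '1': {q0, q4, q6} → {q0, q2, q3, q4, q6}.
Read '1': {q0, q2, q3, q4, q6} → {q0, q2, q3, q4, q6}.
Read '1': {q0, q2, q3, q4, q6} → {q0, q2, q3, q4, q6}.
Read '0': {q0, q2, q3, q4, q6} → {q0, q1, q2, q4, q5, q6}.
Read '1': {q0, q1, q2, q4, q5, q6} → {q0, q1, q2, q3, q4, q6}.

{q0, q1, q2, q3, q4, q6}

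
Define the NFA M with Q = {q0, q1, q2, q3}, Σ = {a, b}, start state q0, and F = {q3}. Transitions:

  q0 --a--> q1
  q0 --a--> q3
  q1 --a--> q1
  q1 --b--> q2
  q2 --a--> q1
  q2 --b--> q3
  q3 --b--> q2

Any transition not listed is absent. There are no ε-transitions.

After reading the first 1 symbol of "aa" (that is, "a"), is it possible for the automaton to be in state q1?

Start in {q0}.
Read 'a': q0→{q1, q3}; now {q1, q3}.
State q1 is in {q1, q3}.

Yes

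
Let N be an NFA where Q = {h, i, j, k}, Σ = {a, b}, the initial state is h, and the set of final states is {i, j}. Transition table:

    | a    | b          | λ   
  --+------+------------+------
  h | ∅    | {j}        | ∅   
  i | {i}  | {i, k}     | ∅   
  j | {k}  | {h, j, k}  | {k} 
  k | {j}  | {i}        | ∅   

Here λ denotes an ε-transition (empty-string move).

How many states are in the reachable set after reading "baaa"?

2

Start in {h}.
Read 'b': {h} → {j, k}.
Read 'a': {j, k} → {j, k}.
Read 'a': {j, k} → {j, k}.
Read 'a': {j, k} → {j, k}.
That set has 2 states.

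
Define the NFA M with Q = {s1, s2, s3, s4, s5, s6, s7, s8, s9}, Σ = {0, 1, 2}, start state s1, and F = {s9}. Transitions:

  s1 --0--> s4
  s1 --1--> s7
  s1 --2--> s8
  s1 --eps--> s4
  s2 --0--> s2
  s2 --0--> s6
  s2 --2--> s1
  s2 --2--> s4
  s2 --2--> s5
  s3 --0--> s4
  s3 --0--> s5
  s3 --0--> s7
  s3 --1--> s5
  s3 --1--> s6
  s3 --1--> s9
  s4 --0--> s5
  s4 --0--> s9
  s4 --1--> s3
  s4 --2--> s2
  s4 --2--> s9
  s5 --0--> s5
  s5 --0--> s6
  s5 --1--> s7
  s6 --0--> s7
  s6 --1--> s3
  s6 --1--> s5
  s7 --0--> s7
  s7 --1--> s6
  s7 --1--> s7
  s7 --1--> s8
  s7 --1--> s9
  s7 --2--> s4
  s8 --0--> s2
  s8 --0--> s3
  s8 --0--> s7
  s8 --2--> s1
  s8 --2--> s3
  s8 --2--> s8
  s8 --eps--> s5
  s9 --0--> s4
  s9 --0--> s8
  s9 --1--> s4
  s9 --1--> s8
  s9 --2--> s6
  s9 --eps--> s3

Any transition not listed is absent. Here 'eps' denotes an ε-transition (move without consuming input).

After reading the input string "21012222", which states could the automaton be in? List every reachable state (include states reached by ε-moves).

Start: ε-closure({s1}) = {s1, s4}.
Read '2': {s1, s4} → {s2, s3, s5, s8, s9}.
Read '1': {s2, s3, s5, s8, s9} → {s3, s4, s5, s6, s7, s8, s9}.
Read '0': {s3, s4, s5, s6, s7, s8, s9} → {s2, s3, s4, s5, s6, s7, s8, s9}.
Read '1': {s2, s3, s4, s5, s6, s7, s8, s9} → {s3, s4, s5, s6, s7, s8, s9}.
Read '2': {s3, s4, s5, s6, s7, s8, s9} → {s1, s2, s3, s4, s5, s6, s8, s9}.
Read '2': {s1, s2, s3, s4, s5, s6, s8, s9} → {s1, s2, s3, s4, s5, s6, s8, s9}.
Read '2': {s1, s2, s3, s4, s5, s6, s8, s9} → {s1, s2, s3, s4, s5, s6, s8, s9}.
Read '2': {s1, s2, s3, s4, s5, s6, s8, s9} → {s1, s2, s3, s4, s5, s6, s8, s9}.

{s1, s2, s3, s4, s5, s6, s8, s9}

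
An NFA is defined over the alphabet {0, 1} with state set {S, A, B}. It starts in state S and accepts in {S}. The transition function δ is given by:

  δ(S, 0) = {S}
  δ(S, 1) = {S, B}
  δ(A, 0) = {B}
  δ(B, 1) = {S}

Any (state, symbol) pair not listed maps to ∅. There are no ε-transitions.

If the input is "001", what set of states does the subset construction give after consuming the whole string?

Start in {S}.
Read '0': S→{S}; now {S}.
Read '0': S→{S}; now {S}.
Read '1': S→{S, B}; now {S, B}.

{S, B}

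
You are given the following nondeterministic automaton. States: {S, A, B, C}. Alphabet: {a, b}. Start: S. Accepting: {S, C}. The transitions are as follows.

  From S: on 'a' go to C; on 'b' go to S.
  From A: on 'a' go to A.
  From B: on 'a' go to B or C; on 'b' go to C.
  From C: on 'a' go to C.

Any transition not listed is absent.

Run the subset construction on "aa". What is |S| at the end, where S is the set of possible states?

1

Start in {S}.
Read 'a': {S} → {C}.
Read 'a': {C} → {C}.
That set has 1 state.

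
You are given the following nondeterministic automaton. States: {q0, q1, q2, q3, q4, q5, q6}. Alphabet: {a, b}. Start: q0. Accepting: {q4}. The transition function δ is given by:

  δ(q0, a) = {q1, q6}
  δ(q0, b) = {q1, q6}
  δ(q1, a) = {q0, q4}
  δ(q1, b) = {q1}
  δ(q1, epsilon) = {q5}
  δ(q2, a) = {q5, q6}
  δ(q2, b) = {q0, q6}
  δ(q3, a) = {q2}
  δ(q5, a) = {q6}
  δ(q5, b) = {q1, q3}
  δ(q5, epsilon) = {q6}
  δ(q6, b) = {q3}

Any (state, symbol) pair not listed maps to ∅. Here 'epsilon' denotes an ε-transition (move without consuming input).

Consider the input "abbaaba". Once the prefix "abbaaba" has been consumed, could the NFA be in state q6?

Yes

Start in {q0}.
Read 'a': {q0} → {q1, q5, q6}.
Read 'b': {q1, q5, q6} → {q1, q3, q5, q6}.
Read 'b': {q1, q3, q5, q6} → {q1, q3, q5, q6}.
Read 'a': {q1, q3, q5, q6} → {q0, q2, q4, q6}.
Read 'a': {q0, q2, q4, q6} → {q1, q5, q6}.
Read 'b': {q1, q5, q6} → {q1, q3, q5, q6}.
Read 'a': {q1, q3, q5, q6} → {q0, q2, q4, q6}.
State q6 is in {q0, q2, q4, q6}.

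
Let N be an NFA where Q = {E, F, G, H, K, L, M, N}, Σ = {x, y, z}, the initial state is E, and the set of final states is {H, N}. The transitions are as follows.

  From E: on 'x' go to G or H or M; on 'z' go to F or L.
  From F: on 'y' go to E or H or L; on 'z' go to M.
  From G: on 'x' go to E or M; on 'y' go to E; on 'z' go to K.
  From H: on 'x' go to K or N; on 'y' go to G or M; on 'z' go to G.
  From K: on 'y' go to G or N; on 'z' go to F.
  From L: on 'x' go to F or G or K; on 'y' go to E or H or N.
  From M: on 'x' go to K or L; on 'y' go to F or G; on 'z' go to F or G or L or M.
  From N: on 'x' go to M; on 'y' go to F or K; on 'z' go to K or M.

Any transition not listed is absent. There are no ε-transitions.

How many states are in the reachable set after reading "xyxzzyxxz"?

5

Start in {E}.
Read 'x': {E} → {G, H, M}.
Read 'y': {G, H, M} → {E, F, G, M}.
Read 'x': {E, F, G, M} → {E, G, H, K, L, M}.
Read 'z': {E, G, H, K, L, M} → {F, G, K, L, M}.
Read 'z': {F, G, K, L, M} → {F, G, K, L, M}.
Read 'y': {F, G, K, L, M} → {E, F, G, H, L, N}.
Read 'x': {E, F, G, H, L, N} → {E, F, G, H, K, M, N}.
Read 'x': {E, F, G, H, K, M, N} → {E, G, H, K, L, M, N}.
Read 'z': {E, G, H, K, L, M, N} → {F, G, K, L, M}.
That set has 5 states.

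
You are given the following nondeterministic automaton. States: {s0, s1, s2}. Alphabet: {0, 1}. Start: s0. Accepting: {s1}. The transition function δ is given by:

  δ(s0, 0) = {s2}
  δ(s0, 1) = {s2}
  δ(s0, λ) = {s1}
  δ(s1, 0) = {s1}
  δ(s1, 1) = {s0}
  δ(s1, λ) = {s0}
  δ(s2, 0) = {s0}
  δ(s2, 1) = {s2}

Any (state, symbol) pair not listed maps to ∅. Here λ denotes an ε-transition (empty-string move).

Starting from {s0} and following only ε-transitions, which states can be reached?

Begin with {s0}.
ε-move s0 → s1; add s1.

{s0, s1}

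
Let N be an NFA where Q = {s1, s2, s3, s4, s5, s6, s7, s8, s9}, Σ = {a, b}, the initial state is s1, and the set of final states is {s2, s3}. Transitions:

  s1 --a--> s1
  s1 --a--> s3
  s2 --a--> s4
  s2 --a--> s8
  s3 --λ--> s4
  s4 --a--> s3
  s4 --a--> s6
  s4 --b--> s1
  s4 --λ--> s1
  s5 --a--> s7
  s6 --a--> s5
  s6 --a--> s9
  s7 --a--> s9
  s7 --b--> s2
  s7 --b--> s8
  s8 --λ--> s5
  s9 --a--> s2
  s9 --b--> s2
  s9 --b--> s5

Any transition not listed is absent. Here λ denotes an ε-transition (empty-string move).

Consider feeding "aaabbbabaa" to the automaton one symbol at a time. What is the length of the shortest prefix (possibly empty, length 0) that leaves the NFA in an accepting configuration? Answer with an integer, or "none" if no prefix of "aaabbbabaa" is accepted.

1

Start in {s1}.
Read 'a': {s1} → {s1, s3, s4}.
None of the earlier sets intersect F, but {s1, s3, s4} does.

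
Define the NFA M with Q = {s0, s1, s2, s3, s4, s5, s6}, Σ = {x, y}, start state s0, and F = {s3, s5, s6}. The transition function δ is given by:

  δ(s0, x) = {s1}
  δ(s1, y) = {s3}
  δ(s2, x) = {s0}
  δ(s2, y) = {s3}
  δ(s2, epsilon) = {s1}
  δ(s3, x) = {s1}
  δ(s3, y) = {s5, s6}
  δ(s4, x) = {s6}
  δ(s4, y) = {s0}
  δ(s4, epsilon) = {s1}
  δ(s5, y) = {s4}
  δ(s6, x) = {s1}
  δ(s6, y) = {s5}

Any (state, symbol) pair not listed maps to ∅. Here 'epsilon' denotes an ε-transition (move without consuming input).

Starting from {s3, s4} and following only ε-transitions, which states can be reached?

{s1, s3, s4}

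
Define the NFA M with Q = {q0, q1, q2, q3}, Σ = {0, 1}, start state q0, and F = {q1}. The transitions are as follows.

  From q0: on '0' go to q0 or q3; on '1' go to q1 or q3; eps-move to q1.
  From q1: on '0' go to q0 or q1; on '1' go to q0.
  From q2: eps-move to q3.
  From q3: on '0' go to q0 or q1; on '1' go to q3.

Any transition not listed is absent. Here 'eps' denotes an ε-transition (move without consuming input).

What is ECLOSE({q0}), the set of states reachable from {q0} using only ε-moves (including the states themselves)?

Begin with {q0}.
ε-move q0 → q1; add q1.

{q0, q1}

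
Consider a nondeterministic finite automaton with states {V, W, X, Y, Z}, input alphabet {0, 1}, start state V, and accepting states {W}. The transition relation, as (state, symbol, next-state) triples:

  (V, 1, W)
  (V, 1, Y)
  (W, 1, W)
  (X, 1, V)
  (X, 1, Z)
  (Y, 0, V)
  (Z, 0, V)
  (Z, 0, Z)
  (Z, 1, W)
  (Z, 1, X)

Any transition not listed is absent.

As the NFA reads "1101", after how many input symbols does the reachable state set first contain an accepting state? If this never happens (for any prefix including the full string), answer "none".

1

Start in {V}.
Read '1': V→{W, Y}; now {W, Y}.
None of the earlier sets intersect F, but {W, Y} does.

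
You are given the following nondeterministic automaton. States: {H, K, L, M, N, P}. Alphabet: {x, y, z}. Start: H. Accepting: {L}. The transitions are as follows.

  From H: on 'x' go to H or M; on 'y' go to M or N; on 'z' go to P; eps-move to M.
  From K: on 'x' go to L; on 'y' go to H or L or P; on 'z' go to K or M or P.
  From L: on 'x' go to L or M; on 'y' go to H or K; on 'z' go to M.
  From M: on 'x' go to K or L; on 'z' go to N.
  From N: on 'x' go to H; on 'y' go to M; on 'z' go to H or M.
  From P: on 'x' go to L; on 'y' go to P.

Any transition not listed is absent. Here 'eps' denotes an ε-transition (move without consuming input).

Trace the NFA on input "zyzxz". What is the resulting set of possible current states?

Start: ε-closure({H}) = {H, M}.
Read 'z': H→{P}, M→{N}; now {N, P}.
Read 'y': N→{M}, P→{P}; now {M, P}.
Read 'z': M→{N}, P→∅; now {N}.
Read 'x': N→{H}; union {H}; ε-closure = {H, M}.
Read 'z': H→{P}, M→{N}; now {N, P}.

{N, P}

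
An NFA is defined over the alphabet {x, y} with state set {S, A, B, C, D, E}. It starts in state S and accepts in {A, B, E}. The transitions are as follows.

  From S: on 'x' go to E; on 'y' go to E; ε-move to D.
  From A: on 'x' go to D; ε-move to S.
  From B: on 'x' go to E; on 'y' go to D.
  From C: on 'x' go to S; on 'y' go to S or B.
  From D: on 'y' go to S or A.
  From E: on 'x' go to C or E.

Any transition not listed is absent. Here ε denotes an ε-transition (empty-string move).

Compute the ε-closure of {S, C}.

{S, C, D}

Begin with {S, C}.
ε-move S → D; add D.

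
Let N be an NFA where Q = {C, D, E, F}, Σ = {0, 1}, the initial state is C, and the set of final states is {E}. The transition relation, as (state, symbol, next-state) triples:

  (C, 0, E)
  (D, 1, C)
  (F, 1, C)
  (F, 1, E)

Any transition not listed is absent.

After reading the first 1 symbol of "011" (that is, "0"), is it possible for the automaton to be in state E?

Yes

Start in {C}.
Read '0': {C} → {E}.
State E is in {E}.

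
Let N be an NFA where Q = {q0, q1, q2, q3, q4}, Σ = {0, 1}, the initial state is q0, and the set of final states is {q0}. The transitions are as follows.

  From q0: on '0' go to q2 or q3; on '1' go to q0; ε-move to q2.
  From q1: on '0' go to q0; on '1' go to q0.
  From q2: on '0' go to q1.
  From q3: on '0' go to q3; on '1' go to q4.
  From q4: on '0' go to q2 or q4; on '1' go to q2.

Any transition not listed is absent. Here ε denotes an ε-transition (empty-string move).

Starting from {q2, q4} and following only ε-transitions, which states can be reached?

Begin with {q2, q4}.
No ε-moves leave this set, so the closure equals the set itself.

{q2, q4}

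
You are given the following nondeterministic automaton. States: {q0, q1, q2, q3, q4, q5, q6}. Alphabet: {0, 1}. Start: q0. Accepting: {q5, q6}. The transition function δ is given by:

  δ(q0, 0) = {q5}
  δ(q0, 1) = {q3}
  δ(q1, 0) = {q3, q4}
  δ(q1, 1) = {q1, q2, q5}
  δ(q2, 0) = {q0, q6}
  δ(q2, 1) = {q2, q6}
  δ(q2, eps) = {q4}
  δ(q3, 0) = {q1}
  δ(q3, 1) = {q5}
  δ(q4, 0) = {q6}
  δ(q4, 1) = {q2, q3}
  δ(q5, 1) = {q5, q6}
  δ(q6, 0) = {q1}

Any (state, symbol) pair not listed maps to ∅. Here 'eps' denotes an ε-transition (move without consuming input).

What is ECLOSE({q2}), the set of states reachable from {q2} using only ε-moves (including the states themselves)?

{q2, q4}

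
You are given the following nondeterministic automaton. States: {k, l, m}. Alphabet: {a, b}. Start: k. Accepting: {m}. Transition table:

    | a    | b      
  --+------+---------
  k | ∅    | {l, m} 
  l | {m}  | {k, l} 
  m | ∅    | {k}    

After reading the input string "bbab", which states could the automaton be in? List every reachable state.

Start in {k}.
Read 'b': k→{l, m}; now {l, m}.
Read 'b': l→{k, l}, m→{k}; now {k, l}.
Read 'a': k→∅, l→{m}; now {m}.
Read 'b': m→{k}; now {k}.

{k}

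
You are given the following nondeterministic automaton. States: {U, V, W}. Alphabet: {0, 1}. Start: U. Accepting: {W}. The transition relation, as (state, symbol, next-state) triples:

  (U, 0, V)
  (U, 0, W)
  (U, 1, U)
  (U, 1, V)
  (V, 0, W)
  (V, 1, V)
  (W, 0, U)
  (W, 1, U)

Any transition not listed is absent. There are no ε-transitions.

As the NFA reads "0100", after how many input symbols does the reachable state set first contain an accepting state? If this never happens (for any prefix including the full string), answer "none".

1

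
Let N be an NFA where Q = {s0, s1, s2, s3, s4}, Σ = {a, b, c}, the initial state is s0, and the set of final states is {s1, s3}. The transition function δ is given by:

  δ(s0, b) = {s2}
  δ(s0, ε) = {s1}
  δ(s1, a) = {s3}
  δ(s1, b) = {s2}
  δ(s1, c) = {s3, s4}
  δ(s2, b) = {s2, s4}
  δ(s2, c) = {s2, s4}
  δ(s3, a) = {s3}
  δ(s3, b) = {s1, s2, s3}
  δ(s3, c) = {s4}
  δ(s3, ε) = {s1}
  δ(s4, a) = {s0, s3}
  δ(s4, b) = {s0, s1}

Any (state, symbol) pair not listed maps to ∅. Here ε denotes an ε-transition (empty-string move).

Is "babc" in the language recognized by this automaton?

No

Start: ε-closure({s0}) = {s0, s1}.
Read 'b': s0→{s2}, s1→{s2}; now {s2}.
Read 'a': s2→∅; now ∅.
The set is empty and remains empty for the remaining 2 symbols.
The final set ∅ contains no accepting state.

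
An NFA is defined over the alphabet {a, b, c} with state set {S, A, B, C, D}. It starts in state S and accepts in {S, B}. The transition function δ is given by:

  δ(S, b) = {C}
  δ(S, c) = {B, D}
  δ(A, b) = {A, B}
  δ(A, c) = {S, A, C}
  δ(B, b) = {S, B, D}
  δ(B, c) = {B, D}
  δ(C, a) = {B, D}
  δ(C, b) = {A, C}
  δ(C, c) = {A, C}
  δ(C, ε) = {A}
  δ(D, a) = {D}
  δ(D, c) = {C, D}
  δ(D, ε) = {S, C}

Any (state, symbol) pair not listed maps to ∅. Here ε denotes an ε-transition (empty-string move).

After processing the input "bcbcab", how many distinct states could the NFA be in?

5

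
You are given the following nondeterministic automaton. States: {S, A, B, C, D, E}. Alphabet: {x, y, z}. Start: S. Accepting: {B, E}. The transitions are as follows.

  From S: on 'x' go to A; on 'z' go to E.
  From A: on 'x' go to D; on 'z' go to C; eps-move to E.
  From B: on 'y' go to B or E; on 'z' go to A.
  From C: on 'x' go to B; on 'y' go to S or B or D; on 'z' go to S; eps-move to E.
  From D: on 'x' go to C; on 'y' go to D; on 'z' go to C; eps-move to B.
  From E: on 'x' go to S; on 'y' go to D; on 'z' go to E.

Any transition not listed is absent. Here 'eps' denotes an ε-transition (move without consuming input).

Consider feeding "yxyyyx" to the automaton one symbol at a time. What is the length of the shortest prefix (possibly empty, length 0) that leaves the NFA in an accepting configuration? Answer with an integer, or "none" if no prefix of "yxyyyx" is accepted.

none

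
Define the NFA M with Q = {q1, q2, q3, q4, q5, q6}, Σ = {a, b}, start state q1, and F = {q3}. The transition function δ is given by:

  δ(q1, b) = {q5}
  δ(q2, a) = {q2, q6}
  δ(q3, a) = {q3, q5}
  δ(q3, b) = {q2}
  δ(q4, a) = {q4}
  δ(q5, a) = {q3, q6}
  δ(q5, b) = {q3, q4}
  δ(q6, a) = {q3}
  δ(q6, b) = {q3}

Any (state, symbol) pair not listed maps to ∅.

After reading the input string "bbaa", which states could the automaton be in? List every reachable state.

{q3, q4, q5, q6}

Start in {q1}.
Read 'b': {q1} → {q5}.
Read 'b': {q5} → {q3, q4}.
Read 'a': {q3, q4} → {q3, q4, q5}.
Read 'a': {q3, q4, q5} → {q3, q4, q5, q6}.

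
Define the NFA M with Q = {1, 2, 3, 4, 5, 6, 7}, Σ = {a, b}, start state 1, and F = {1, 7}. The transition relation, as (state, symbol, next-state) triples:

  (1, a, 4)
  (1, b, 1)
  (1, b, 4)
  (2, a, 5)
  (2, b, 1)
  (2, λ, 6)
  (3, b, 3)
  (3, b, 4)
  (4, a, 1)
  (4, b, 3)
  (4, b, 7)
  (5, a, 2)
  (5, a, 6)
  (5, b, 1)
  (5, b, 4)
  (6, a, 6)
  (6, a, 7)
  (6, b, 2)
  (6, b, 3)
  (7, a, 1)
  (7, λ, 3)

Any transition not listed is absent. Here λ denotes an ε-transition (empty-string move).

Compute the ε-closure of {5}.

Begin with {5}.
No ε-moves leave this set, so the closure equals the set itself.

{5}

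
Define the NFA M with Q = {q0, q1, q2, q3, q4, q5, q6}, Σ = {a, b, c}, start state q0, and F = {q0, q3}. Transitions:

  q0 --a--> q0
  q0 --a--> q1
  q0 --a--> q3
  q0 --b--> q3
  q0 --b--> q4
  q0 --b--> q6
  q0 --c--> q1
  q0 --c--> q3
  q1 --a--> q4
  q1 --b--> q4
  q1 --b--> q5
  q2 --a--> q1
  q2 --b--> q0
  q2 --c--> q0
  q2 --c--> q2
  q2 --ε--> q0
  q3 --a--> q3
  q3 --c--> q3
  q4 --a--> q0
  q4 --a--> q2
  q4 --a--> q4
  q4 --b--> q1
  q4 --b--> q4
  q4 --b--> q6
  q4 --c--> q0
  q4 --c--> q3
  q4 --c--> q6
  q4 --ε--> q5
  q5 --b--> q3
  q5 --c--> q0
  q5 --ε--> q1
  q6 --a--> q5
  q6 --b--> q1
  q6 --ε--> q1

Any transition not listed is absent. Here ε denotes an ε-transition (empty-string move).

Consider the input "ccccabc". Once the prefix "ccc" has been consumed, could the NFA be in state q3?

Yes

Start in {q0}.
Read 'c': {q0} → {q1, q3}.
Read 'c': {q1, q3} → {q3}.
Read 'c': {q3} → {q3}.
State q3 is in {q3}.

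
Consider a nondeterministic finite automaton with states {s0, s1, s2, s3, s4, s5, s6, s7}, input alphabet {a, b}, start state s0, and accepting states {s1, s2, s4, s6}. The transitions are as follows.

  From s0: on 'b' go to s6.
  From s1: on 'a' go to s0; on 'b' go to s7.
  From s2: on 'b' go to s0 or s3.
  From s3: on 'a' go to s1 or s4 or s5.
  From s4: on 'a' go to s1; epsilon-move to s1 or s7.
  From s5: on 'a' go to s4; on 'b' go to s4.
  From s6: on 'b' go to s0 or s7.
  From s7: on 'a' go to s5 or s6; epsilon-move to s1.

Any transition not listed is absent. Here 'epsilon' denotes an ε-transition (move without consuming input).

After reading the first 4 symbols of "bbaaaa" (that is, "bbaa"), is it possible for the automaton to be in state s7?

Yes

Start in {s0}.
Read 'b': s0→{s6}; now {s6}.
Read 'b': s6→{s0, s7}; union {s0, s7}; ε-closure = {s0, s1, s7}.
Read 'a': s0→∅, s1→{s0}, s7→{s5, s6}; now {s0, s5, s6}.
Read 'a': s0→∅, s5→{s4}, s6→∅; union {s4}; ε-closure = {s1, s4, s7}.
State s7 is in {s1, s4, s7}.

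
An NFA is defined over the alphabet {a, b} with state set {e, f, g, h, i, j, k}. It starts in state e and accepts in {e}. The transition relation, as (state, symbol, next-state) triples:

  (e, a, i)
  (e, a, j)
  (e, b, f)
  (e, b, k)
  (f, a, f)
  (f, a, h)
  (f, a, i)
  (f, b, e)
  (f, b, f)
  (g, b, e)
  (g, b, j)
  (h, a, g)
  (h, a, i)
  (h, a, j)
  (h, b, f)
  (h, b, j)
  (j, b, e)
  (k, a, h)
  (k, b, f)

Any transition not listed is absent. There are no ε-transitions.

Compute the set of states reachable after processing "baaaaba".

{f, h, i, j}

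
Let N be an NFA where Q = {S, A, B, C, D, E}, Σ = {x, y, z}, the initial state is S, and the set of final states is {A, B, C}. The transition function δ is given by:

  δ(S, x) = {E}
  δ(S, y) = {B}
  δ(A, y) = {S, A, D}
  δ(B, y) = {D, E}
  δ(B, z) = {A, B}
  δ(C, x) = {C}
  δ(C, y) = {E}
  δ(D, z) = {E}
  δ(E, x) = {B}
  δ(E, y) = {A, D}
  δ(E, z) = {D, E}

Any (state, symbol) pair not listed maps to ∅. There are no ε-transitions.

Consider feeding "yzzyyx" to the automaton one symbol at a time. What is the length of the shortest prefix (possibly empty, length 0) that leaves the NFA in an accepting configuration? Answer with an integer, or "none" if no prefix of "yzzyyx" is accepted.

1

Start in {S}.
Read 'y': S→{B}; now {B}.
None of the earlier sets intersect F, but {B} does.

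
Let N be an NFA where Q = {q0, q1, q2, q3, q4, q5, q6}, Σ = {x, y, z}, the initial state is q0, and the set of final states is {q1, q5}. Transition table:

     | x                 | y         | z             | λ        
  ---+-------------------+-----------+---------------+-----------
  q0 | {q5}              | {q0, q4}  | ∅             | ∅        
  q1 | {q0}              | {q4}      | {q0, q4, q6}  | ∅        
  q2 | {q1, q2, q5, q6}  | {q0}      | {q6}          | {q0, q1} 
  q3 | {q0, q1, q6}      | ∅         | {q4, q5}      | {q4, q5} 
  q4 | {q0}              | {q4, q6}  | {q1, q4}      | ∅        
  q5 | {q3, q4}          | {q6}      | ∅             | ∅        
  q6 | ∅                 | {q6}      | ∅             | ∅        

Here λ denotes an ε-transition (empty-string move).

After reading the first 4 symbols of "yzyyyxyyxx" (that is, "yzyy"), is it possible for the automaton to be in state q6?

Yes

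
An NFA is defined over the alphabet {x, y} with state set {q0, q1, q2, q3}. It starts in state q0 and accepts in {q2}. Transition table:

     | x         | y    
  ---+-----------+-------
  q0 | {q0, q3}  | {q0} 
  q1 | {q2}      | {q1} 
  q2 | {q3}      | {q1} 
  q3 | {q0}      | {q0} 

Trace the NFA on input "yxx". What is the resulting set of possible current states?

{q0, q3}

Start in {q0}.
Read 'y': {q0} → {q0}.
Read 'x': {q0} → {q0, q3}.
Read 'x': {q0, q3} → {q0, q3}.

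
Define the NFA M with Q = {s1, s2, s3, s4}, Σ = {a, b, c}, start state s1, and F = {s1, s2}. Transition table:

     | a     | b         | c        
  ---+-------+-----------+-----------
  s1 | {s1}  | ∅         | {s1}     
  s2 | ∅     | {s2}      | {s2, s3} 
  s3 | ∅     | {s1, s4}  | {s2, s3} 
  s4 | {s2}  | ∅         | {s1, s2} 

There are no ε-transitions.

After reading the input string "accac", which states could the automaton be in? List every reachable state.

{s1}

Start in {s1}.
Read 'a': {s1} → {s1}.
Read 'c': {s1} → {s1}.
Read 'c': {s1} → {s1}.
Read 'a': {s1} → {s1}.
Read 'c': {s1} → {s1}.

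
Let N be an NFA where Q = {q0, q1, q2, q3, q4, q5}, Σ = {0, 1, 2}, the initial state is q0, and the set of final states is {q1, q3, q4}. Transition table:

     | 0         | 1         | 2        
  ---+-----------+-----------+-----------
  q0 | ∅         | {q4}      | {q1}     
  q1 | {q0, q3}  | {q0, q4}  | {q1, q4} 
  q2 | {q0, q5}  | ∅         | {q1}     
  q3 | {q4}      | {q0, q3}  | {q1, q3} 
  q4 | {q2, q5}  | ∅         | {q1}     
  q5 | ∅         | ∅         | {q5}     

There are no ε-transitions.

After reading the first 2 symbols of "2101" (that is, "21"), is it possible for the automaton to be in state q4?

Start in {q0}.
Read '2': {q0} → {q1}.
Read '1': {q1} → {q0, q4}.
State q4 is in {q0, q4}.

Yes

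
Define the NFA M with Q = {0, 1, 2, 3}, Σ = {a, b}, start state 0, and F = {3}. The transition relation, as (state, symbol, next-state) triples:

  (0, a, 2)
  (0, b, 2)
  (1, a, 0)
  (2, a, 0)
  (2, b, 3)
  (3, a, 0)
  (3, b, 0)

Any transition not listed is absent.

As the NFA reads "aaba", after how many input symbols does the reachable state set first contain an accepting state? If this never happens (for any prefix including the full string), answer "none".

Start in {0}.
Read 'a': 0→{2}; now {2}.
Read 'a': 2→{0}; now {0}.
Read 'b': 0→{2}; now {2}.
Read 'a': 2→{0}; now {0}.
No reachable set along the way intersects F.

none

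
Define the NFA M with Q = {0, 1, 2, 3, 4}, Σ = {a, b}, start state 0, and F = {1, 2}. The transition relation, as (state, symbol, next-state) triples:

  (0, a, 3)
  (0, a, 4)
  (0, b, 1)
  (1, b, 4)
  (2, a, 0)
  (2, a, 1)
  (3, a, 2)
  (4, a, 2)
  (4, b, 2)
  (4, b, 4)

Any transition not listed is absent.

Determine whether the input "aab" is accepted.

Start in {0}.
Read 'a': {0} → {3, 4}.
Read 'a': {3, 4} → {2}.
Read 'b': {2} → ∅.
The final set ∅ contains no accepting state.

No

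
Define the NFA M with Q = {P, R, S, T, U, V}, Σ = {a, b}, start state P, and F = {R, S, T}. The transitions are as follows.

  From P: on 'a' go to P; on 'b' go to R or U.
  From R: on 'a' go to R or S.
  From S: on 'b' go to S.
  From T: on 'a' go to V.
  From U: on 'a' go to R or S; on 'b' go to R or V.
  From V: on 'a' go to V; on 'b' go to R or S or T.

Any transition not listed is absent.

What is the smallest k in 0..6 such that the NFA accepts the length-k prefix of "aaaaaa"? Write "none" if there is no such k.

Start in {P}.
Read 'a': P→{P}; now {P}.
Read 'a': P→{P}; now {P}.
Read 'a': P→{P}; now {P}.
Read 'a': P→{P}; now {P}.
Read 'a': P→{P}; now {P}.
Read 'a': P→{P}; now {P}.
No reachable set along the way intersects F.

none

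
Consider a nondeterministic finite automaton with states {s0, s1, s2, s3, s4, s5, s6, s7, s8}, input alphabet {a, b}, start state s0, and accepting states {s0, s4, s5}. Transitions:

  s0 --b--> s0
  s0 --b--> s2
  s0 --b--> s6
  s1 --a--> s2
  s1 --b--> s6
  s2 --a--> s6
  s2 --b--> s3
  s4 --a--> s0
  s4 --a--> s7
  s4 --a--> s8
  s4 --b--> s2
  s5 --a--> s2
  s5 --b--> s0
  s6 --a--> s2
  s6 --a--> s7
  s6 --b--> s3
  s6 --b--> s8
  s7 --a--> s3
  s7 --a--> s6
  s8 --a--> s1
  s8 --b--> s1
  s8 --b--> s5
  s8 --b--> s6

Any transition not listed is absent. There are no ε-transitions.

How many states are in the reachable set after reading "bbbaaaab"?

2

Start in {s0}.
Read 'b': s0→{s0, s2, s6}; now {s0, s2, s6}.
Read 'b': s0→{s0, s2, s6}, s2→{s3}, s6→{s3, s8}; now {s0, s2, s3, s6, s8}.
Read 'b': s0→{s0, s2, s6}, s2→{s3}, s3→∅, s6→{s3, s8}, s8→{s1, s5, s6}; now {s0, s1, s2, s3, s5, s6, s8}.
Read 'a': s0→∅, s1→{s2}, s2→{s6}, s3→∅, s5→{s2}, s6→{s2, s7}, s8→{s1}; now {s1, s2, s6, s7}.
Read 'a': s1→{s2}, s2→{s6}, s6→{s2, s7}, s7→{s3, s6}; now {s2, s3, s6, s7}.
Read 'a': s2→{s6}, s3→∅, s6→{s2, s7}, s7→{s3, s6}; now {s2, s3, s6, s7}.
Read 'a': s2→{s6}, s3→∅, s6→{s2, s7}, s7→{s3, s6}; now {s2, s3, s6, s7}.
Read 'b': s2→{s3}, s3→∅, s6→{s3, s8}, s7→∅; now {s3, s8}.
That set has 2 states.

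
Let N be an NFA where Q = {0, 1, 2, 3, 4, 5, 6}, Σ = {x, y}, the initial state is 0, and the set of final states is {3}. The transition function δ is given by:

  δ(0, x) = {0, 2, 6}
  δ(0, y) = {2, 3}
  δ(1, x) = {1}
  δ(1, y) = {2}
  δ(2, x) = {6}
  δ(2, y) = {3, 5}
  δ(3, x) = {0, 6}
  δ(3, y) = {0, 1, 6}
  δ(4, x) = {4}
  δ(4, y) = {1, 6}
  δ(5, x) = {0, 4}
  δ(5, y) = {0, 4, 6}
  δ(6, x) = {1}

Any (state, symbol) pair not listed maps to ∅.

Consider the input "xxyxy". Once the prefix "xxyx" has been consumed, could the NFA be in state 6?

Yes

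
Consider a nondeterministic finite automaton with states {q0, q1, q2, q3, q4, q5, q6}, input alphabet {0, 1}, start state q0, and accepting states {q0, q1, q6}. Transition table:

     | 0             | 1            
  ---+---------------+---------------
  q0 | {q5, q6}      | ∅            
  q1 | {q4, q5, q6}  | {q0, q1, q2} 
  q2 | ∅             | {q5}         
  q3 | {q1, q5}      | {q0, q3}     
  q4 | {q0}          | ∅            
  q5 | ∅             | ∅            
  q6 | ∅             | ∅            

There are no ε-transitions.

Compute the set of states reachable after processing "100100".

Start in {q0}.
Read '1': q0→∅; now ∅.
The set is empty and remains empty for the remaining 5 symbols.

∅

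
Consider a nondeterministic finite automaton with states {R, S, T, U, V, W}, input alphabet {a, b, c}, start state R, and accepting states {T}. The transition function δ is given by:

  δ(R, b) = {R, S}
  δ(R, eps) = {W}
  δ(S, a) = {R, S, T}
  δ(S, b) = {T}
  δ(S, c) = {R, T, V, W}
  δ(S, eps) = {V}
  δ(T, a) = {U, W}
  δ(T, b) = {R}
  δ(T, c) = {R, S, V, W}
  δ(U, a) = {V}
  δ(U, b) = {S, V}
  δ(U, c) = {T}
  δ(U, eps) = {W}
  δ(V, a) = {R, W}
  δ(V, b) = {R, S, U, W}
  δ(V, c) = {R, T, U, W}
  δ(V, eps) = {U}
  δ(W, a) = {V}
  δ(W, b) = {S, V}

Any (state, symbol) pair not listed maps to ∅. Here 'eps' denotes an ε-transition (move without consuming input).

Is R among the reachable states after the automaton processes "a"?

No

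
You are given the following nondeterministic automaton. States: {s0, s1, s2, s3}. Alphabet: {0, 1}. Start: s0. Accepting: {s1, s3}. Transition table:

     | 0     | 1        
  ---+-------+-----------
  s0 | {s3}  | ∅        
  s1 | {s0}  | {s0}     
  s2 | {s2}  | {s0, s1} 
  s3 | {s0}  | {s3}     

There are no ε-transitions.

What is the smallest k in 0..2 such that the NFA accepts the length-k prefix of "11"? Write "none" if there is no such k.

none

Start in {s0}.
Read '1': {s0} → ∅.
The set is empty and remains empty for the remaining 1 symbol.
No reachable set along the way intersects F.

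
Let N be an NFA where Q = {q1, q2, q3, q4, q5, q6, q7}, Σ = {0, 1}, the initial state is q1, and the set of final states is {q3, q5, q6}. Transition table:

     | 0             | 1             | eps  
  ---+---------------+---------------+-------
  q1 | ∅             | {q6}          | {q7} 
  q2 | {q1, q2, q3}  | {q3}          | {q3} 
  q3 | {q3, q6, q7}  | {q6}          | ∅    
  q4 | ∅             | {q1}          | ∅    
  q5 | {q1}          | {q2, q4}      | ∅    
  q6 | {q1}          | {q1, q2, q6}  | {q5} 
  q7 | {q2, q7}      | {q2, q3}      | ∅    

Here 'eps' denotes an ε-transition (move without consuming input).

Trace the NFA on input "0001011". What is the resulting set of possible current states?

Start: ε-closure({q1}) = {q1, q7}.
Read '0': q1→∅, q7→{q2, q7}; union {q2, q7}; ε-closure = {q2, q3, q7}.
Read '0': q2→{q1, q2, q3}, q3→{q3, q6, q7}, q7→{q2, q7}; union {q1, q2, q3, q6, q7}; ε-closure = {q1, q2, q3, q5, q6, q7}.
Read '0': q1→∅, q2→{q1, q2, q3}, q3→{q3, q6, q7}, q5→{q1}, q6→{q1}, q7→{q2, q7}; union {q1, q2, q3, q6, q7}; ε-closure = {q1, q2, q3, q5, q6, q7}.
Read '1': q1→{q6}, q2→{q3}, q3→{q6}, q5→{q2, q4}, q6→{q1, q2, q6}, q7→{q2, q3}; union {q1, q2, q3, q4, q6}; ε-closure = {q1, q2, q3, q4, q5, q6, q7}.
Read '0': q1→∅, q2→{q1, q2, q3}, q3→{q3, q6, q7}, q4→∅, q5→{q1}, q6→{q1}, q7→{q2, q7}; union {q1, q2, q3, q6, q7}; ε-closure = {q1, q2, q3, q5, q6, q7}.
Read '1': q1→{q6}, q2→{q3}, q3→{q6}, q5→{q2, q4}, q6→{q1, q2, q6}, q7→{q2, q3}; union {q1, q2, q3, q4, q6}; ε-closure = {q1, q2, q3, q4, q5, q6, q7}.
Read '1': q1→{q6}, q2→{q3}, q3→{q6}, q4→{q1}, q5→{q2, q4}, q6→{q1, q2, q6}, q7→{q2, q3}; union {q1, q2, q3, q4, q6}; ε-closure = {q1, q2, q3, q4, q5, q6, q7}.

{q1, q2, q3, q4, q5, q6, q7}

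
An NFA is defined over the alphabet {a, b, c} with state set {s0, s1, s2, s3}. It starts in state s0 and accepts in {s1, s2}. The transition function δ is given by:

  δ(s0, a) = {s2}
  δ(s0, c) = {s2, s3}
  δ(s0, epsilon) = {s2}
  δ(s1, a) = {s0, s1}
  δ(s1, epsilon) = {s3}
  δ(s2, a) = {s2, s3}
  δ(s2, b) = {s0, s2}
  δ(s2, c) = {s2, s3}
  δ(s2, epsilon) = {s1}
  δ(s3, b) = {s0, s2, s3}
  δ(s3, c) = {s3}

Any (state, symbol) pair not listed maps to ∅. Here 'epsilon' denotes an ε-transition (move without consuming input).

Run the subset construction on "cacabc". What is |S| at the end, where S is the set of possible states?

Start: ε-closure({s0}) = {s0, s1, s2, s3}.
Read 'c': s0→{s2, s3}, s1→∅, s2→{s2, s3}, s3→{s3}; union {s2, s3}; ε-closure = {s1, s2, s3}.
Read 'a': s1→{s0, s1}, s2→{s2, s3}, s3→∅; now {s0, s1, s2, s3}.
Read 'c': s0→{s2, s3}, s1→∅, s2→{s2, s3}, s3→{s3}; union {s2, s3}; ε-closure = {s1, s2, s3}.
Read 'a': s1→{s0, s1}, s2→{s2, s3}, s3→∅; now {s0, s1, s2, s3}.
Read 'b': s0→∅, s1→∅, s2→{s0, s2}, s3→{s0, s2, s3}; union {s0, s2, s3}; ε-closure = {s0, s1, s2, s3}.
Read 'c': s0→{s2, s3}, s1→∅, s2→{s2, s3}, s3→{s3}; union {s2, s3}; ε-closure = {s1, s2, s3}.
That set has 3 states.

3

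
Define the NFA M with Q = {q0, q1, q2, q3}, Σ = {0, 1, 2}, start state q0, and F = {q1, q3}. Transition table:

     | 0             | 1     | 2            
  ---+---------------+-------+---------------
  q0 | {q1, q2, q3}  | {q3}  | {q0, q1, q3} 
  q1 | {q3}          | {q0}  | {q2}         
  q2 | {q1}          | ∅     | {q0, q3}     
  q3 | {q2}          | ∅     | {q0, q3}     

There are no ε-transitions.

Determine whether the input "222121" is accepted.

Start in {q0}.
Read '2': {q0} → {q0, q1, q3}.
Read '2': {q0, q1, q3} → {q0, q1, q2, q3}.
Read '2': {q0, q1, q2, q3} → {q0, q1, q2, q3}.
Read '1': {q0, q1, q2, q3} → {q0, q3}.
Read '2': {q0, q3} → {q0, q1, q3}.
Read '1': {q0, q1, q3} → {q0, q3}.
The final set {q0, q3} contains the accepting state q3.

Yes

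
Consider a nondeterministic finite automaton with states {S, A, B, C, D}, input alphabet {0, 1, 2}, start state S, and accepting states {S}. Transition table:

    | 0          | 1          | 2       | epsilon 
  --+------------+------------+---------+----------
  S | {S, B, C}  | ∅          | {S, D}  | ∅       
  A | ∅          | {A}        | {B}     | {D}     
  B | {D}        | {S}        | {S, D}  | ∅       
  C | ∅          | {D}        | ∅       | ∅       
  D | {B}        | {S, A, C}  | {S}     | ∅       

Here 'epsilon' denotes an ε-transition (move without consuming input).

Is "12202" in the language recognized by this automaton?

No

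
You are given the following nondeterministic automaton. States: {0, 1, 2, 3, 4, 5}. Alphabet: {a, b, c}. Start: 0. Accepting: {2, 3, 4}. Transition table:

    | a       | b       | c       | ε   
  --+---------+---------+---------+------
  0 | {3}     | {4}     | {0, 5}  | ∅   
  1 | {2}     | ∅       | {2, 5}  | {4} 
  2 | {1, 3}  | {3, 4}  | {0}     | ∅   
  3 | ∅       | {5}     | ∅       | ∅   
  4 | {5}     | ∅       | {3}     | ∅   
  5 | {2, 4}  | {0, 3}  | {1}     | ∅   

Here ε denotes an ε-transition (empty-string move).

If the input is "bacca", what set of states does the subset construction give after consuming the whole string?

{1, 2, 3, 4}

Start in {0}.
Read 'b': 0→{4}; now {4}.
Read 'a': 4→{5}; now {5}.
Read 'c': 5→{1}; union {1}; ε-closure = {1, 4}.
Read 'c': 1→{2, 5}, 4→{3}; now {2, 3, 5}.
Read 'a': 2→{1, 3}, 3→∅, 5→{2, 4}; now {1, 2, 3, 4}.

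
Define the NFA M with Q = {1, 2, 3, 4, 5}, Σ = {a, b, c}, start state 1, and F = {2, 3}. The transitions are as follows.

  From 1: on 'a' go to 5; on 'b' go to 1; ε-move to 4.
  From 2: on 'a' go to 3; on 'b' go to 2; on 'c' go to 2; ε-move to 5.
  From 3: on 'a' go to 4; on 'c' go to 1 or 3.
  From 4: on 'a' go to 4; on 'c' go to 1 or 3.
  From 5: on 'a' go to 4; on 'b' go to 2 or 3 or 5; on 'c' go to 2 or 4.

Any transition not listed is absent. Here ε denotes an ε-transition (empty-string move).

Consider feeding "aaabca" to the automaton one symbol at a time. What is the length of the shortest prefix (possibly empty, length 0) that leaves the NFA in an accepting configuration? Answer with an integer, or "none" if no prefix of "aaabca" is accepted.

Start: ε-closure({1}) = {1, 4}.
Read 'a': 1→{5}, 4→{4}; now {4, 5}.
Read 'a': 4→{4}, 5→{4}; now {4}.
Read 'a': 4→{4}; now {4}.
Read 'b': 4→∅; now ∅.
The set is empty and remains empty for the remaining 2 symbols.
No reachable set along the way intersects F.

none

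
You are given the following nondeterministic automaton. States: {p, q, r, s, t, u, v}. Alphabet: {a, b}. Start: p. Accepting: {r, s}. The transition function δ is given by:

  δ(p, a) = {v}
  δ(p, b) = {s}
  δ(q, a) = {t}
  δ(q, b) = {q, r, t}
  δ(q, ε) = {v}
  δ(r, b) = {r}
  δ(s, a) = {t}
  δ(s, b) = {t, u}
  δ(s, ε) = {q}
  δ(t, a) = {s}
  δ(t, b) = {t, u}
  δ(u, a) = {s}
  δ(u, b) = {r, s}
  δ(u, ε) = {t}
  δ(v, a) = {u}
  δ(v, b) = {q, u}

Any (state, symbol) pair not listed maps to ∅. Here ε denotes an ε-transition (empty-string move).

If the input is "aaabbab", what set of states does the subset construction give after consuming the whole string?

{q, r, s, t, u, v}

Start in {p}.
Read 'a': {p} → {v}.
Read 'a': {v} → {t, u}.
Read 'a': {t, u} → {q, s, v}.
Read 'b': {q, s, v} → {q, r, t, u, v}.
Read 'b': {q, r, t, u, v} → {q, r, s, t, u, v}.
Read 'a': {q, r, s, t, u, v} → {q, s, t, u, v}.
Read 'b': {q, s, t, u, v} → {q, r, s, t, u, v}.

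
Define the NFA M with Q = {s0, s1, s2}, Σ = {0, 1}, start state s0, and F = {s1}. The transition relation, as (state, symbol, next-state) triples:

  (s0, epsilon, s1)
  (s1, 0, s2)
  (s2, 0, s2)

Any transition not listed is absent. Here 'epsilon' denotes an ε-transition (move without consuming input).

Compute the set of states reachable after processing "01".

Start: ε-closure({s0}) = {s0, s1}.
Read '0': {s0, s1} → {s2}.
Read '1': {s2} → ∅.

∅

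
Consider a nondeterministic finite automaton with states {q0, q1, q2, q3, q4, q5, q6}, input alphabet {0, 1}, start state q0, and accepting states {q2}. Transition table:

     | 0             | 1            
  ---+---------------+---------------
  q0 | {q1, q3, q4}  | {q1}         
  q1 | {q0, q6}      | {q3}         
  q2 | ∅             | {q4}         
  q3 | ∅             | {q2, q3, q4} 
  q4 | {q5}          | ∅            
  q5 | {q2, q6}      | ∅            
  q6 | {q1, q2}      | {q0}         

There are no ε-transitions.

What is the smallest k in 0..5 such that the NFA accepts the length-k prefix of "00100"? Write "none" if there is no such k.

5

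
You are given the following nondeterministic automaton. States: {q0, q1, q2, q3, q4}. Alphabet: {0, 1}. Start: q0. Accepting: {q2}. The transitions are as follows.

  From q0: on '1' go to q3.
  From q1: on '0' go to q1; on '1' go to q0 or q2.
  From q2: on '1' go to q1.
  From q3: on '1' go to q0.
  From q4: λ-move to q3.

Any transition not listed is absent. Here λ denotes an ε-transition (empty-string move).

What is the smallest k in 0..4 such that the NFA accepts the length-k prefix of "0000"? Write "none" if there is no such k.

Start in {q0}.
Read '0': {q0} → ∅.
The set is empty and remains empty for the remaining 3 symbols.
No reachable set along the way intersects F.

none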